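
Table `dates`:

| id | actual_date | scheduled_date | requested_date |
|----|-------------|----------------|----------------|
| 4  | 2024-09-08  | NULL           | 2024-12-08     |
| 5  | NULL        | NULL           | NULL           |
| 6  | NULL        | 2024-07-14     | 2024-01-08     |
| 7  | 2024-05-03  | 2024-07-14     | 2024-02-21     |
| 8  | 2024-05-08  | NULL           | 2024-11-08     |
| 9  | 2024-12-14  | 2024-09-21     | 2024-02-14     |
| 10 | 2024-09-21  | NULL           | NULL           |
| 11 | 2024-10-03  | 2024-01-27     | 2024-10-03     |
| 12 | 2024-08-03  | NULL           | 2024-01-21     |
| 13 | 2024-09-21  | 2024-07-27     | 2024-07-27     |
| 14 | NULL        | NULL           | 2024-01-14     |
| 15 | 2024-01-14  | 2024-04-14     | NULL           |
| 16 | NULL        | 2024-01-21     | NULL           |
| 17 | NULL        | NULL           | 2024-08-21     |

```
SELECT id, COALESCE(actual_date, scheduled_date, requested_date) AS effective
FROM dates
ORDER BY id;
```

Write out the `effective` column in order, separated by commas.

id=4: actual_date=2024-09-08 → 2024-09-08
id=5: actual_date=NULL, scheduled_date=NULL, requested_date=NULL (all NULL) → NULL
id=6: actual_date=NULL, scheduled_date=2024-07-14 → 2024-07-14
id=7: actual_date=2024-05-03 → 2024-05-03
id=8: actual_date=2024-05-08 → 2024-05-08
id=9: actual_date=2024-12-14 → 2024-12-14
id=10: actual_date=2024-09-21 → 2024-09-21
id=11: actual_date=2024-10-03 → 2024-10-03
id=12: actual_date=2024-08-03 → 2024-08-03
id=13: actual_date=2024-09-21 → 2024-09-21
id=14: actual_date=NULL, scheduled_date=NULL, requested_date=2024-01-14 → 2024-01-14
id=15: actual_date=2024-01-14 → 2024-01-14
id=16: actual_date=NULL, scheduled_date=2024-01-21 → 2024-01-21
id=17: actual_date=NULL, scheduled_date=NULL, requested_date=2024-08-21 → 2024-08-21

2024-09-08, NULL, 2024-07-14, 2024-05-03, 2024-05-08, 2024-12-14, 2024-09-21, 2024-10-03, 2024-08-03, 2024-09-21, 2024-01-14, 2024-01-14, 2024-01-21, 2024-08-21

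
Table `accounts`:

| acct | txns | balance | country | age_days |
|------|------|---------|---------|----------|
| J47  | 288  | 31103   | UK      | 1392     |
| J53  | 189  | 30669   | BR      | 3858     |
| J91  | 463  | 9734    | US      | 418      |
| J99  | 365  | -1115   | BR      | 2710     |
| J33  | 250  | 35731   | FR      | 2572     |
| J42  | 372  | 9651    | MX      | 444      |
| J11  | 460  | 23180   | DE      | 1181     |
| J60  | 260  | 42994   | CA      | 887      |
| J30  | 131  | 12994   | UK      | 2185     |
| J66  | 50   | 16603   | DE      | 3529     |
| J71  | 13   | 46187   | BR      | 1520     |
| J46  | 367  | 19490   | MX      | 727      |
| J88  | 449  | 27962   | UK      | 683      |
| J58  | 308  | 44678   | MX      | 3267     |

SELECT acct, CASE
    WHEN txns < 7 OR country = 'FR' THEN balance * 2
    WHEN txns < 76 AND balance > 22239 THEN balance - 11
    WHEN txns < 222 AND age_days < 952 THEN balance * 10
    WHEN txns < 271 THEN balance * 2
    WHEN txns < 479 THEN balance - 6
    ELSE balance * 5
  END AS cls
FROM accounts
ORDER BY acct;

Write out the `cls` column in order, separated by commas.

23174, 25988, 71462, 9645, 19484, 31097, 61338, 44672, 85988, 33206, 46176, 27956, 9728, -1121

acct=J11: txns < 479 → 23174
acct=J30: txns < 271 → 25988
acct=J33: txns < 7 OR country = 'FR' → 71462
acct=J42: txns < 479 → 9645
acct=J46: txns < 479 → 19484
acct=J47: txns < 479 → 31097
acct=J53: txns < 271 → 61338
acct=J58: txns < 479 → 44672
acct=J60: txns < 271 → 85988
acct=J66: txns < 271 → 33206
acct=J71: txns < 76 AND balance > 22239 → 46176
acct=J88: txns < 479 → 27956
acct=J91: txns < 479 → 9728
acct=J99: txns < 479 → -1121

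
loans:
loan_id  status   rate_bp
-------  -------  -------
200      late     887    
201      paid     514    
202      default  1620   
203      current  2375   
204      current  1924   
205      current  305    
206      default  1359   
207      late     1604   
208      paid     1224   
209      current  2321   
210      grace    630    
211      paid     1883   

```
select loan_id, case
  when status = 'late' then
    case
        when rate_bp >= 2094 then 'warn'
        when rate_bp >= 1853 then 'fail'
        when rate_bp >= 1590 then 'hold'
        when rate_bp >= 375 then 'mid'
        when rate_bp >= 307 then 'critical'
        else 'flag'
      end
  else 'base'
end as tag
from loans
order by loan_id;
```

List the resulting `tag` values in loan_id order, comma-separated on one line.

mid, base, base, base, base, base, base, hold, base, base, base, base

loan_id=200: status='late' → inner[rate_bp >= 375] → mid
loan_id=201: status='paid' → outer ELSE → base
loan_id=202: status='default' → outer ELSE → base
loan_id=203: status='current' → outer ELSE → base
loan_id=204: status='current' → outer ELSE → base
loan_id=205: status='current' → outer ELSE → base
loan_id=206: status='default' → outer ELSE → base
loan_id=207: status='late' → inner[rate_bp >= 1590] → hold
loan_id=208: status='paid' → outer ELSE → base
loan_id=209: status='current' → outer ELSE → base
loan_id=210: status='grace' → outer ELSE → base
loan_id=211: status='paid' → outer ELSE → base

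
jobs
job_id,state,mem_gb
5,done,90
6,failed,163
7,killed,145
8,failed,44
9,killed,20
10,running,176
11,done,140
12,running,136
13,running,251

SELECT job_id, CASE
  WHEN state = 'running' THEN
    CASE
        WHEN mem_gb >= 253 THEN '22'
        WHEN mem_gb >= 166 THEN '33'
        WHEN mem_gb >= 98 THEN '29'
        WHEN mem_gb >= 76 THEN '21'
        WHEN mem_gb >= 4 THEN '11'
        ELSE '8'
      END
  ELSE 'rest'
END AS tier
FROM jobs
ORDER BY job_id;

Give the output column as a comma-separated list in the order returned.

rest, rest, rest, rest, rest, 33, rest, 29, 33

job_id=5: state='done' → outer ELSE → rest
job_id=6: state='failed' → outer ELSE → rest
job_id=7: state='killed' → outer ELSE → rest
job_id=8: state='failed' → outer ELSE → rest
job_id=9: state='killed' → outer ELSE → rest
job_id=10: state='running' → inner[mem_gb >= 166] → 33
job_id=11: state='done' → outer ELSE → rest
job_id=12: state='running' → inner[mem_gb >= 98] → 29
job_id=13: state='running' → inner[mem_gb >= 166] → 33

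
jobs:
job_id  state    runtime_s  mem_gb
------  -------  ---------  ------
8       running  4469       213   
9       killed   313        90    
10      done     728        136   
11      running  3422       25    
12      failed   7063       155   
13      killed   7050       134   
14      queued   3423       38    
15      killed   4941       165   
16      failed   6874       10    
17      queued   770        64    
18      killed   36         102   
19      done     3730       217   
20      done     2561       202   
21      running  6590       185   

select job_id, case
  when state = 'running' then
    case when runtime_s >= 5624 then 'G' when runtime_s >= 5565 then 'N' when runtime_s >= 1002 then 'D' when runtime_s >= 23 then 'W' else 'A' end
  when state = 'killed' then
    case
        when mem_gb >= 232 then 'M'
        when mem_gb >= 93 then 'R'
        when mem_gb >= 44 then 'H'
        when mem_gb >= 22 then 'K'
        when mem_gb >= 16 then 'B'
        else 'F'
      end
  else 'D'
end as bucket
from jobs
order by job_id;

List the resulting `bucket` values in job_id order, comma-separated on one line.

D, H, D, D, D, R, D, R, D, D, R, D, D, G

job_id=8: state='running' → inner[runtime_s >= 1002] → D
job_id=9: state='killed' → inner[mem_gb >= 44] → H
job_id=10: state='done' → outer ELSE → D
job_id=11: state='running' → inner[runtime_s >= 1002] → D
job_id=12: state='failed' → outer ELSE → D
job_id=13: state='killed' → inner[mem_gb >= 93] → R
job_id=14: state='queued' → outer ELSE → D
job_id=15: state='killed' → inner[mem_gb >= 93] → R
job_id=16: state='failed' → outer ELSE → D
job_id=17: state='queued' → outer ELSE → D
job_id=18: state='killed' → inner[mem_gb >= 93] → R
job_id=19: state='done' → outer ELSE → D
job_id=20: state='done' → outer ELSE → D
job_id=21: state='running' → inner[runtime_s >= 5624] → G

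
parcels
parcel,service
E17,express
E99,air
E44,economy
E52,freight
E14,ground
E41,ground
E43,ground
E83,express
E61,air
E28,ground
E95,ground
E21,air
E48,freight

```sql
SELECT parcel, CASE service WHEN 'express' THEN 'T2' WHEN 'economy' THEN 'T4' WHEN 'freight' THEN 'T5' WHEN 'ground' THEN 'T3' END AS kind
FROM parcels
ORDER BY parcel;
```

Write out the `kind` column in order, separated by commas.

parcel=E14: service='ground' → T3
parcel=E17: service='express' → T2
parcel=E21: (no match → NULL) → NULL
parcel=E28: service='ground' → T3
parcel=E41: service='ground' → T3
parcel=E43: service='ground' → T3
parcel=E44: service='economy' → T4
parcel=E48: service='freight' → T5
parcel=E52: service='freight' → T5
parcel=E61: (no match → NULL) → NULL
parcel=E83: service='express' → T2
parcel=E95: service='ground' → T3
parcel=E99: (no match → NULL) → NULL

T3, T2, NULL, T3, T3, T3, T4, T5, T5, NULL, T2, T3, NULL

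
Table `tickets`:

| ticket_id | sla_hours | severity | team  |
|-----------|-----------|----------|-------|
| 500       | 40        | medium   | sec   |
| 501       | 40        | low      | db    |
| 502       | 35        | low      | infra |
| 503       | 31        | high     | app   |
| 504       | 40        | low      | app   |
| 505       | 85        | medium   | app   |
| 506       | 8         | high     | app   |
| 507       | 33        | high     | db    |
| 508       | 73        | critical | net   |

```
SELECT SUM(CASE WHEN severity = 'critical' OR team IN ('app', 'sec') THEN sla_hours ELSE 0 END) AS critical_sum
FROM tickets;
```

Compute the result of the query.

ticket_id=500: ✓ → 40
ticket_id=501: ✗
ticket_id=502: ✗
ticket_id=503: ✓ → 31
ticket_id=504: ✓ → 40
ticket_id=505: ✓ → 85
ticket_id=506: ✓ → 8
ticket_id=507: ✗
ticket_id=508: ✓ → 73
critical_sum = 40 + 31 + 40 + 85 + 8 + 73 = 277

277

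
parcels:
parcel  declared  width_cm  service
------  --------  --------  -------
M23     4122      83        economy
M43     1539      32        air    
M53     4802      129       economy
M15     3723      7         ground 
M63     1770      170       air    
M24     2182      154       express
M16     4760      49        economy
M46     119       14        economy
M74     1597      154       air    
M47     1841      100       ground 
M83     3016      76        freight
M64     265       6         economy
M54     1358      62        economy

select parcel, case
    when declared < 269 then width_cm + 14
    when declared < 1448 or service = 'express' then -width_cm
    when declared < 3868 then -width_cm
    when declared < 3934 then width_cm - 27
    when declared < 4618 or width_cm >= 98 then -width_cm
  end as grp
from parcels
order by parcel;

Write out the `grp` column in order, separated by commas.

parcel=M15: declared < 3868 → -7
parcel=M16: (no match → NULL) → NULL
parcel=M23: declared < 4618 or width_cm >= 98 → -83
parcel=M24: declared < 1448 or service = 'express' → -154
parcel=M43: declared < 3868 → -32
parcel=M46: declared < 269 → 28
parcel=M47: declared < 3868 → -100
parcel=M53: declared < 4618 or width_cm >= 98 → -129
parcel=M54: declared < 1448 or service = 'express' → -62
parcel=M63: declared < 3868 → -170
parcel=M64: declared < 269 → 20
parcel=M74: declared < 3868 → -154
parcel=M83: declared < 3868 → -76

-7, NULL, -83, -154, -32, 28, -100, -129, -62, -170, 20, -154, -76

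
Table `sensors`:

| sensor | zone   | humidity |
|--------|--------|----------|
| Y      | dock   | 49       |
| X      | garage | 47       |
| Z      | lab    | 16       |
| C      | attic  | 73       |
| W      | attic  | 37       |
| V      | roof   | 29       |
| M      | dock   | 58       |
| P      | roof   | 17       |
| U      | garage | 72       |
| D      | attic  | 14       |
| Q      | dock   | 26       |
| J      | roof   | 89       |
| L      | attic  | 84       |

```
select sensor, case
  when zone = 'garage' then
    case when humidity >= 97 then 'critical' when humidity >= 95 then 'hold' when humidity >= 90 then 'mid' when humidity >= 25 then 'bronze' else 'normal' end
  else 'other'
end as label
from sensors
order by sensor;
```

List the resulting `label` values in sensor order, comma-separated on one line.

other, other, other, other, other, other, other, bronze, other, other, bronze, other, other

sensor=C: zone='attic' → outer ELSE → other
sensor=D: zone='attic' → outer ELSE → other
sensor=J: zone='roof' → outer ELSE → other
sensor=L: zone='attic' → outer ELSE → other
sensor=M: zone='dock' → outer ELSE → other
sensor=P: zone='roof' → outer ELSE → other
sensor=Q: zone='dock' → outer ELSE → other
sensor=U: zone='garage' → inner[humidity >= 25] → bronze
sensor=V: zone='roof' → outer ELSE → other
sensor=W: zone='attic' → outer ELSE → other
sensor=X: zone='garage' → inner[humidity >= 25] → bronze
sensor=Y: zone='dock' → outer ELSE → other
sensor=Z: zone='lab' → outer ELSE → other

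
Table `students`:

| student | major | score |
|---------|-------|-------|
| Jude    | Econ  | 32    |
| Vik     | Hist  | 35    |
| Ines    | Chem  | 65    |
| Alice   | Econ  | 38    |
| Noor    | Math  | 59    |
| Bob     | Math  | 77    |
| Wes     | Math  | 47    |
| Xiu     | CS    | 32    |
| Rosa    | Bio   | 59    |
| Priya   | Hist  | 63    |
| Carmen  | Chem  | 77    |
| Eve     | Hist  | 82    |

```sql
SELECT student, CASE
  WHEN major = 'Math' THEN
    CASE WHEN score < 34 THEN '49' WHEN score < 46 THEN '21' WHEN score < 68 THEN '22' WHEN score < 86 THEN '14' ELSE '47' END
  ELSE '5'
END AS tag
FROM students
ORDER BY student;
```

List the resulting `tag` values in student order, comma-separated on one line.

student=Alice: major='Econ' → outer ELSE → 5
student=Bob: major='Math' → inner[score < 86] → 14
student=Carmen: major='Chem' → outer ELSE → 5
student=Eve: major='Hist' → outer ELSE → 5
student=Ines: major='Chem' → outer ELSE → 5
student=Jude: major='Econ' → outer ELSE → 5
student=Noor: major='Math' → inner[score < 68] → 22
student=Priya: major='Hist' → outer ELSE → 5
student=Rosa: major='Bio' → outer ELSE → 5
student=Vik: major='Hist' → outer ELSE → 5
student=Wes: major='Math' → inner[score < 68] → 22
student=Xiu: major='CS' → outer ELSE → 5

5, 14, 5, 5, 5, 5, 22, 5, 5, 5, 22, 5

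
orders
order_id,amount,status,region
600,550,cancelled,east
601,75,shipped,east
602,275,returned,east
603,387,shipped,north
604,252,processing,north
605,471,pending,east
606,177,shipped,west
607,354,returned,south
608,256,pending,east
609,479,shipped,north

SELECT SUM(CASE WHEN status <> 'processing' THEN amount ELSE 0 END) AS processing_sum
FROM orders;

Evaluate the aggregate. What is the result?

3024

order_id=600: ✓ → 550
order_id=601: ✓ → 75
order_id=602: ✓ → 275
order_id=603: ✓ → 387
order_id=604: ✗
order_id=605: ✓ → 471
order_id=606: ✓ → 177
order_id=607: ✓ → 354
order_id=608: ✓ → 256
order_id=609: ✓ → 479
processing_sum = 550 + 75 + 275 + 387 + 471 + 177 + 354 + 256 + 479 = 3024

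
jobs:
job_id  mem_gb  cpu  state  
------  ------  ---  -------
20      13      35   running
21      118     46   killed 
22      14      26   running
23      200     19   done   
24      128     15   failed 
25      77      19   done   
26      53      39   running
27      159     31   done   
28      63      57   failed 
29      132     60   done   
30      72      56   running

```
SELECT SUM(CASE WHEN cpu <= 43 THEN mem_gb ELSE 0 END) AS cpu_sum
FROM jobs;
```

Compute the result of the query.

job_id=20: ✓ → 13
job_id=21: ✗
job_id=22: ✓ → 14
job_id=23: ✓ → 200
job_id=24: ✓ → 128
job_id=25: ✓ → 77
job_id=26: ✓ → 53
job_id=27: ✓ → 159
job_id=28: ✗
job_id=29: ✗
job_id=30: ✗
cpu_sum = 13 + 14 + 200 + 128 + 77 + 53 + 159 = 644

644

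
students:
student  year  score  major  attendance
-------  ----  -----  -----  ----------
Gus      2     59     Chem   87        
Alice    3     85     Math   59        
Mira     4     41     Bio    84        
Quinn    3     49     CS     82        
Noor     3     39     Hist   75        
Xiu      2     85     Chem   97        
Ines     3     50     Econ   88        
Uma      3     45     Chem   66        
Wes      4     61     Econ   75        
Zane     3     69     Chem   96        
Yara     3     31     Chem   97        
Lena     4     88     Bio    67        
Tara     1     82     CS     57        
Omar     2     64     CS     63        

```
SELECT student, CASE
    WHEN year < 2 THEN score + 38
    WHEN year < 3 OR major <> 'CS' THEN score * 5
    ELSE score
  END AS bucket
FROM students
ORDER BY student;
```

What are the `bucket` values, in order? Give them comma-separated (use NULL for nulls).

student=Alice: year < 3 OR major <> 'CS' → 425
student=Gus: year < 3 OR major <> 'CS' → 295
student=Ines: year < 3 OR major <> 'CS' → 250
student=Lena: year < 3 OR major <> 'CS' → 440
student=Mira: year < 3 OR major <> 'CS' → 205
student=Noor: year < 3 OR major <> 'CS' → 195
student=Omar: year < 3 OR major <> 'CS' → 320
student=Quinn: ELSE → 49
student=Tara: year < 2 → 120
student=Uma: year < 3 OR major <> 'CS' → 225
student=Wes: year < 3 OR major <> 'CS' → 305
student=Xiu: year < 3 OR major <> 'CS' → 425
student=Yara: year < 3 OR major <> 'CS' → 155
student=Zane: year < 3 OR major <> 'CS' → 345

425, 295, 250, 440, 205, 195, 320, 49, 120, 225, 305, 425, 155, 345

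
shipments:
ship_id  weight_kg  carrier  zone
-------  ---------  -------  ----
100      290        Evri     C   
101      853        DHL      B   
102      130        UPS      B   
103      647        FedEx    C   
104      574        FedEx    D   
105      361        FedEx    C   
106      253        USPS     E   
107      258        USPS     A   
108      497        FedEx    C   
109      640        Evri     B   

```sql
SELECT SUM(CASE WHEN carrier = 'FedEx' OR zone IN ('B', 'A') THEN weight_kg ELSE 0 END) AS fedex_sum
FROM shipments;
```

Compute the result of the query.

ship_id=100: ✗
ship_id=101: ✓ → 853
ship_id=102: ✓ → 130
ship_id=103: ✓ → 647
ship_id=104: ✓ → 574
ship_id=105: ✓ → 361
ship_id=106: ✗
ship_id=107: ✓ → 258
ship_id=108: ✓ → 497
ship_id=109: ✓ → 640
fedex_sum = 853 + 130 + 647 + 574 + 361 + 258 + 497 + 640 = 3960

3960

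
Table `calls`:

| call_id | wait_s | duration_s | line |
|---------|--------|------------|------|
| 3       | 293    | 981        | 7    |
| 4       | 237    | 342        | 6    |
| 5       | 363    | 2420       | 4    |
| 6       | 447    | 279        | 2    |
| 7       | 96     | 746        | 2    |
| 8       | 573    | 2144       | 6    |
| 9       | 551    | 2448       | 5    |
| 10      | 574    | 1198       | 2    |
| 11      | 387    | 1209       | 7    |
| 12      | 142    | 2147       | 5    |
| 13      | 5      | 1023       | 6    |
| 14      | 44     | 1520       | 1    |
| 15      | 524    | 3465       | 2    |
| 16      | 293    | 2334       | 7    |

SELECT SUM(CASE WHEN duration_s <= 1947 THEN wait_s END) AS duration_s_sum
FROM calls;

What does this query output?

call_id=3: ✓ → 293
call_id=4: ✓ → 237
call_id=5: ✗
call_id=6: ✓ → 447
call_id=7: ✓ → 96
call_id=8: ✗
call_id=9: ✗
call_id=10: ✓ → 574
call_id=11: ✓ → 387
call_id=12: ✗
call_id=13: ✓ → 5
call_id=14: ✓ → 44
call_id=15: ✗
call_id=16: ✗
duration_s_sum = 293 + 237 + 447 + 96 + 574 + 387 + 5 + 44 = 2083

2083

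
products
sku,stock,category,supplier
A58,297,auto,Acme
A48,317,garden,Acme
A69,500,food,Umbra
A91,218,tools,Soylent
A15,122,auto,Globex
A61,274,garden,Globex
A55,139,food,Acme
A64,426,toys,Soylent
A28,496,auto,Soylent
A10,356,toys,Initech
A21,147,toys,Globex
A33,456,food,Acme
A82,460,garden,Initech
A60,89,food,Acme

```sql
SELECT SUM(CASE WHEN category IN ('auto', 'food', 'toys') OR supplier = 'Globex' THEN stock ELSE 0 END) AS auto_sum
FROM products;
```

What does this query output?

sku=A58: ✓ → 297
sku=A48: ✗
sku=A69: ✓ → 500
sku=A91: ✗
sku=A15: ✓ → 122
sku=A61: ✓ → 274
sku=A55: ✓ → 139
sku=A64: ✓ → 426
sku=A28: ✓ → 496
sku=A10: ✓ → 356
sku=A21: ✓ → 147
sku=A33: ✓ → 456
sku=A82: ✗
sku=A60: ✓ → 89
auto_sum = 297 + 500 + 122 + 274 + 139 + 426 + 496 + 356 + 147 + 456 + 89 = 3302

3302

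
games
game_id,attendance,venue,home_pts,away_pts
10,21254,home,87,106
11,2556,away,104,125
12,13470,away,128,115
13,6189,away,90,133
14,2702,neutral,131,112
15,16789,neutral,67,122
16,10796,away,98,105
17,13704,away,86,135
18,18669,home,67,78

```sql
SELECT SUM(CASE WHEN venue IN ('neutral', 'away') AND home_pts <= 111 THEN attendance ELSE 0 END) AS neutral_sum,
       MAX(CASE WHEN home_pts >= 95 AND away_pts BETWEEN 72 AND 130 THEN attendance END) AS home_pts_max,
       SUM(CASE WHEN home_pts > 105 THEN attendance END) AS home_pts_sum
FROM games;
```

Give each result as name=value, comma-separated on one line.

neutral_sum=50034, home_pts_max=13470, home_pts_sum=16172

[neutral_sum: venue IN ('neutral', 'away') AND home_pts <= 111]
game_id=10: ✗
game_id=11: ✓ → 2556
game_id=12: ✗
game_id=13: ✓ → 6189
game_id=14: ✗
game_id=15: ✓ → 16789
game_id=16: ✓ → 10796
game_id=17: ✓ → 13704
game_id=18: ✗
neutral_sum = 2556 + 6189 + 16789 + 10796 + 13704 = 50034
—
[home_pts_max: home_pts >= 95 AND away_pts BETWEEN 72 AND 130]
game_id=10: ✗
game_id=11: ✓ → 2556
game_id=12: ✓ → 13470
game_id=13: ✗
game_id=14: ✓ → 2702
game_id=15: ✗
game_id=16: ✓ → 10796
game_id=17: ✗
game_id=18: ✗
home_pts_max = MAX(2556, 13470, 2702, 10796) = 13470
—
[home_pts_sum: home_pts > 105]
game_id=10: ✗
game_id=11: ✗
game_id=12: ✓ → 13470
game_id=13: ✗
game_id=14: ✓ → 2702
game_id=15: ✗
game_id=16: ✗
game_id=17: ✗
game_id=18: ✗
home_pts_sum = 13470 + 2702 = 16172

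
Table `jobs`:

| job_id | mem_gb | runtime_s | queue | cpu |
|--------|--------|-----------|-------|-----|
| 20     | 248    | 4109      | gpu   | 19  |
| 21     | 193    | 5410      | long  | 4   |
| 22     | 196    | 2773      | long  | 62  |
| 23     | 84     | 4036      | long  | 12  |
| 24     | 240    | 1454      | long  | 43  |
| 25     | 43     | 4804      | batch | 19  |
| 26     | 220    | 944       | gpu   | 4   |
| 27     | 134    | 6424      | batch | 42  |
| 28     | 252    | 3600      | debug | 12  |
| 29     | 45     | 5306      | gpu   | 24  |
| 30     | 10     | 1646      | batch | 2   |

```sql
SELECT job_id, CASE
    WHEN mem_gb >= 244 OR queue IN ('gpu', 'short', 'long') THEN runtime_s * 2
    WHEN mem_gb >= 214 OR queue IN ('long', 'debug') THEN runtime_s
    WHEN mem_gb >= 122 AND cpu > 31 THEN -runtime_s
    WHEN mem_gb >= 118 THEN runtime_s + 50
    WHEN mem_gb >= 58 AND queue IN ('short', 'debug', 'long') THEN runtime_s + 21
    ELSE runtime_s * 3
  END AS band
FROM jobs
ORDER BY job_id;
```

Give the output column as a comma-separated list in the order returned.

job_id=20: mem_gb >= 244 OR queue IN ('gpu', 'short', 'long') → 8218
job_id=21: mem_gb >= 244 OR queue IN ('gpu', 'short', 'long') → 10820
job_id=22: mem_gb >= 244 OR queue IN ('gpu', 'short', 'long') → 5546
job_id=23: mem_gb >= 244 OR queue IN ('gpu', 'short', 'long') → 8072
job_id=24: mem_gb >= 244 OR queue IN ('gpu', 'short', 'long') → 2908
job_id=25: ELSE → 14412
job_id=26: mem_gb >= 244 OR queue IN ('gpu', 'short', 'long') → 1888
job_id=27: mem_gb >= 122 AND cpu > 31 → -6424
job_id=28: mem_gb >= 244 OR queue IN ('gpu', 'short', 'long') → 7200
job_id=29: mem_gb >= 244 OR queue IN ('gpu', 'short', 'long') → 10612
job_id=30: ELSE → 4938

8218, 10820, 5546, 8072, 2908, 14412, 1888, -6424, 7200, 10612, 4938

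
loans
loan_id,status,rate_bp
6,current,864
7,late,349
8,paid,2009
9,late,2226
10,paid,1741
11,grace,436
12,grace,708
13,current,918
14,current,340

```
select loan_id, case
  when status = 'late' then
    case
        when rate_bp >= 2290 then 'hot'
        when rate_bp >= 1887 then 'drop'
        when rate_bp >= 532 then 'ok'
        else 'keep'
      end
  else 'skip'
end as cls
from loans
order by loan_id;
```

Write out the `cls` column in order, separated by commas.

loan_id=6: status='current' → outer ELSE → skip
loan_id=7: status='late' → inner[ELSE] → keep
loan_id=8: status='paid' → outer ELSE → skip
loan_id=9: status='late' → inner[rate_bp >= 1887] → drop
loan_id=10: status='paid' → outer ELSE → skip
loan_id=11: status='grace' → outer ELSE → skip
loan_id=12: status='grace' → outer ELSE → skip
loan_id=13: status='current' → outer ELSE → skip
loan_id=14: status='current' → outer ELSE → skip

skip, keep, skip, drop, skip, skip, skip, skip, skip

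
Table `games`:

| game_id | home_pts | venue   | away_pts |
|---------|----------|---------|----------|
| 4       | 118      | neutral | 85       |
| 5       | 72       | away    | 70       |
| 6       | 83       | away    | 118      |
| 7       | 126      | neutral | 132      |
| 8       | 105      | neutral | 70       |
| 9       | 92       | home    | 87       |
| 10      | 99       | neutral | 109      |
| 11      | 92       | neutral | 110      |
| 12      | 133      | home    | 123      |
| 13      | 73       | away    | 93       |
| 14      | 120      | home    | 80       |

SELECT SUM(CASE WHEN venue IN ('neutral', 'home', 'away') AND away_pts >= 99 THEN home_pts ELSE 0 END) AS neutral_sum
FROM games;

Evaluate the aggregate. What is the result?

533

game_id=4: ✗
game_id=5: ✗
game_id=6: ✓ → 83
game_id=7: ✓ → 126
game_id=8: ✗
game_id=9: ✗
game_id=10: ✓ → 99
game_id=11: ✓ → 92
game_id=12: ✓ → 133
game_id=13: ✗
game_id=14: ✗
neutral_sum = 83 + 126 + 99 + 92 + 133 = 533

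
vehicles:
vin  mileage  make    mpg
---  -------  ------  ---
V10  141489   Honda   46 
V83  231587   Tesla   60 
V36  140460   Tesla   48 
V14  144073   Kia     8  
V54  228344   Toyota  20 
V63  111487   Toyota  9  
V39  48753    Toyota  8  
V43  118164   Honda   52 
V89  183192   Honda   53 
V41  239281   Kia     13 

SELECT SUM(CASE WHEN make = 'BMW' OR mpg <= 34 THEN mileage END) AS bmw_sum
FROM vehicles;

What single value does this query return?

771938

vin=V10: ✗
vin=V83: ✗
vin=V36: ✗
vin=V14: ✓ → 144073
vin=V54: ✓ → 228344
vin=V63: ✓ → 111487
vin=V39: ✓ → 48753
vin=V43: ✗
vin=V89: ✗
vin=V41: ✓ → 239281
bmw_sum = 144073 + 228344 + 111487 + 48753 + 239281 = 771938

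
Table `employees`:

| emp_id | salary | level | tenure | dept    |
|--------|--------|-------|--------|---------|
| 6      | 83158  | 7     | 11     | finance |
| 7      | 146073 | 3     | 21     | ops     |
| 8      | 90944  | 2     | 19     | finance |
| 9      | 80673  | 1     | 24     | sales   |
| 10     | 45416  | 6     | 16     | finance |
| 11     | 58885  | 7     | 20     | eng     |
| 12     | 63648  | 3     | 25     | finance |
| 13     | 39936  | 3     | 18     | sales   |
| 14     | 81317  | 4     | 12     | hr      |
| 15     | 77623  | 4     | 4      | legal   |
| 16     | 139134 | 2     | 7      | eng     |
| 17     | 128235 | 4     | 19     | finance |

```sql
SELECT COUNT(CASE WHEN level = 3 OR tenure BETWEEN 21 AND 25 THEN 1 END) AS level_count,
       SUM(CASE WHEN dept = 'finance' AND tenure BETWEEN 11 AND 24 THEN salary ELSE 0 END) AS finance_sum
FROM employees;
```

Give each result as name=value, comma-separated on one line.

[level_count: level = 3 OR tenure BETWEEN 21 AND 25]
emp_id=6: ✗
emp_id=7: ✓ → 1
emp_id=8: ✗
emp_id=9: ✓ → 1
emp_id=10: ✗
emp_id=11: ✗
emp_id=12: ✓ → 1
emp_id=13: ✓ → 1
emp_id=14: ✗
emp_id=15: ✗
emp_id=16: ✗
emp_id=17: ✗
level_count = COUNT(1, 1, 1, 1) = 4
—
[finance_sum: dept = 'finance' AND tenure BETWEEN 11 AND 24]
emp_id=6: ✓ → 83158
emp_id=7: ✗
emp_id=8: ✓ → 90944
emp_id=9: ✗
emp_id=10: ✓ → 45416
emp_id=11: ✗
emp_id=12: ✗
emp_id=13: ✗
emp_id=14: ✗
emp_id=15: ✗
emp_id=16: ✗
emp_id=17: ✓ → 128235
finance_sum = 83158 + 90944 + 45416 + 128235 = 347753

level_count=4, finance_sum=347753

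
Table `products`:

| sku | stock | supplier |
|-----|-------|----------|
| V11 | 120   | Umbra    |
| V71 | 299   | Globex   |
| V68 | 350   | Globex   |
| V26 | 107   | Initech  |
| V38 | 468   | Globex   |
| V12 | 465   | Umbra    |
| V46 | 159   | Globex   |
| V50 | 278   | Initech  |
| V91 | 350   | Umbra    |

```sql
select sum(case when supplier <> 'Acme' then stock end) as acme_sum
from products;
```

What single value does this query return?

2596

sku=V11: ✓ → 120
sku=V71: ✓ → 299
sku=V68: ✓ → 350
sku=V26: ✓ → 107
sku=V38: ✓ → 468
sku=V12: ✓ → 465
sku=V46: ✓ → 159
sku=V50: ✓ → 278
sku=V91: ✓ → 350
acme_sum = 120 + 299 + 350 + 107 + 468 + 465 + 159 + 278 + 350 = 2596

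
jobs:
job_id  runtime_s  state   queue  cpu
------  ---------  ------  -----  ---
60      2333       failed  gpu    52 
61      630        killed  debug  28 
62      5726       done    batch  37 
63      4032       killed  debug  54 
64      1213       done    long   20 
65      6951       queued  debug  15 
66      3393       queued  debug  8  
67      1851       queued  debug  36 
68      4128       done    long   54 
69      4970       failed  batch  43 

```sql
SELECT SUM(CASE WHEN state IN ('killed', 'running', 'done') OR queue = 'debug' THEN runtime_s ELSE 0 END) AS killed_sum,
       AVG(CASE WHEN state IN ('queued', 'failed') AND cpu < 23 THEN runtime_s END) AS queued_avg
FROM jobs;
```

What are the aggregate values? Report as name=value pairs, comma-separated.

[killed_sum: state IN ('killed', 'running', 'done') OR queue = 'debug']
job_id=60: ✗
job_id=61: ✓ → 630
job_id=62: ✓ → 5726
job_id=63: ✓ → 4032
job_id=64: ✓ → 1213
job_id=65: ✓ → 6951
job_id=66: ✓ → 3393
job_id=67: ✓ → 1851
job_id=68: ✓ → 4128
job_id=69: ✗
killed_sum = 630 + 5726 + 4032 + 1213 + 6951 + 3393 + 1851 + 4128 = 27924
—
[queued_avg: state IN ('queued', 'failed') AND cpu < 23]
job_id=60: ✗
job_id=61: ✗
job_id=62: ✗
job_id=63: ✗
job_id=64: ✗
job_id=65: ✓ → 6951
job_id=66: ✓ → 3393
job_id=67: ✗
job_id=68: ✗
job_id=69: ✗
queued_avg = (6951 + 3393) / 2 = 5172

killed_sum=27924, queued_avg=5172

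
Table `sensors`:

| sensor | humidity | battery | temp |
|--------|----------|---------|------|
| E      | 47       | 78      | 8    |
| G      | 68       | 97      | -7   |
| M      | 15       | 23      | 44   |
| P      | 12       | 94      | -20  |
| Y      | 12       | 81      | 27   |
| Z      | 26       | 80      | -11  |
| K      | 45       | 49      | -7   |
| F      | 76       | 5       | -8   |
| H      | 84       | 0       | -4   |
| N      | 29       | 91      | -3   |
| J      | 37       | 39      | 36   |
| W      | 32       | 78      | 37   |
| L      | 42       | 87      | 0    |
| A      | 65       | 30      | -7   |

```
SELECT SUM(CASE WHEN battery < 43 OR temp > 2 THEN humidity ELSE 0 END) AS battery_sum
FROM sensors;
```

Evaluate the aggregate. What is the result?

sensor=E: ✓ → 47
sensor=G: ✗
sensor=M: ✓ → 15
sensor=P: ✗
sensor=Y: ✓ → 12
sensor=Z: ✗
sensor=K: ✗
sensor=F: ✓ → 76
sensor=H: ✓ → 84
sensor=N: ✗
sensor=J: ✓ → 37
sensor=W: ✓ → 32
sensor=L: ✗
sensor=A: ✓ → 65
battery_sum = 47 + 15 + 12 + 76 + 84 + 37 + 32 + 65 = 368

368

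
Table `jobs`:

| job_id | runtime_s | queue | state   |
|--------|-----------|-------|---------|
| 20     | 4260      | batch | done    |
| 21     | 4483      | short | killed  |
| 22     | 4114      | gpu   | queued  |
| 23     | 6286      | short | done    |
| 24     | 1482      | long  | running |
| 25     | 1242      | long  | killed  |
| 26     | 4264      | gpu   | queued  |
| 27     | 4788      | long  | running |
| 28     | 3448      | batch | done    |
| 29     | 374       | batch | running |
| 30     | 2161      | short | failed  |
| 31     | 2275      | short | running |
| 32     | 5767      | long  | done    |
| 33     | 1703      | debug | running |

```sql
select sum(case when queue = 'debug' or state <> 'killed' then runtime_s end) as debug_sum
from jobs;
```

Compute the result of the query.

job_id=20: ✓ → 4260
job_id=21: ✗
job_id=22: ✓ → 4114
job_id=23: ✓ → 6286
job_id=24: ✓ → 1482
job_id=25: ✗
job_id=26: ✓ → 4264
job_id=27: ✓ → 4788
job_id=28: ✓ → 3448
job_id=29: ✓ → 374
job_id=30: ✓ → 2161
job_id=31: ✓ → 2275
job_id=32: ✓ → 5767
job_id=33: ✓ → 1703
debug_sum = 4260 + 4114 + 6286 + 1482 + 4264 + 4788 + 3448 + 374 + 2161 + 2275 + 5767 + 1703 = 40922

40922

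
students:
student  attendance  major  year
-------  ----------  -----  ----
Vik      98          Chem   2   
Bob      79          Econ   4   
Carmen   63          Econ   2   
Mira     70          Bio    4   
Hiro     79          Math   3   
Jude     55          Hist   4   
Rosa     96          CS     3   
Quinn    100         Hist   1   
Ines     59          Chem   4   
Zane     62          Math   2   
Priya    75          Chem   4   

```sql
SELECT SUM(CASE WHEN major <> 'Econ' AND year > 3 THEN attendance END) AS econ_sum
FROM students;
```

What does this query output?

student=Vik: ✗
student=Bob: ✗
student=Carmen: ✗
student=Mira: ✓ → 70
student=Hiro: ✗
student=Jude: ✓ → 55
student=Rosa: ✗
student=Quinn: ✗
student=Ines: ✓ → 59
student=Zane: ✗
student=Priya: ✓ → 75
econ_sum = 70 + 55 + 59 + 75 = 259

259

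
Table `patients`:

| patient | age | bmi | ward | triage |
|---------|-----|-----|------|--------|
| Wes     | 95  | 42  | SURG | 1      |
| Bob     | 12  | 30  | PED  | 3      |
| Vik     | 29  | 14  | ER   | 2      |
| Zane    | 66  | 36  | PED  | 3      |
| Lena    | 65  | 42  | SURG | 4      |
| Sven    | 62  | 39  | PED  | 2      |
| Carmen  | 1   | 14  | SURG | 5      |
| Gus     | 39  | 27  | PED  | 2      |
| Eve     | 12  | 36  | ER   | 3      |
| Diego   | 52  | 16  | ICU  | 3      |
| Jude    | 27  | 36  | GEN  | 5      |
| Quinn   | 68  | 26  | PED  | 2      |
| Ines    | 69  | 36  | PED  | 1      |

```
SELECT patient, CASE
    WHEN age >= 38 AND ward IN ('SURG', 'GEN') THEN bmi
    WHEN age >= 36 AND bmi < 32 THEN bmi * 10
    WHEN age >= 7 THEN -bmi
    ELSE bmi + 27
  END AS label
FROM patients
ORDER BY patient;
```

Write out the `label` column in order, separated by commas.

-30, 41, 160, -36, 270, -36, -36, 42, 260, -39, -14, 42, -36

patient=Bob: age >= 7 → -30
patient=Carmen: ELSE → 41
patient=Diego: age >= 36 AND bmi < 32 → 160
patient=Eve: age >= 7 → -36
patient=Gus: age >= 36 AND bmi < 32 → 270
patient=Ines: age >= 7 → -36
patient=Jude: age >= 7 → -36
patient=Lena: age >= 38 AND ward IN ('SURG', 'GEN') → 42
patient=Quinn: age >= 36 AND bmi < 32 → 260
patient=Sven: age >= 7 → -39
patient=Vik: age >= 7 → -14
patient=Wes: age >= 38 AND ward IN ('SURG', 'GEN') → 42
patient=Zane: age >= 7 → -36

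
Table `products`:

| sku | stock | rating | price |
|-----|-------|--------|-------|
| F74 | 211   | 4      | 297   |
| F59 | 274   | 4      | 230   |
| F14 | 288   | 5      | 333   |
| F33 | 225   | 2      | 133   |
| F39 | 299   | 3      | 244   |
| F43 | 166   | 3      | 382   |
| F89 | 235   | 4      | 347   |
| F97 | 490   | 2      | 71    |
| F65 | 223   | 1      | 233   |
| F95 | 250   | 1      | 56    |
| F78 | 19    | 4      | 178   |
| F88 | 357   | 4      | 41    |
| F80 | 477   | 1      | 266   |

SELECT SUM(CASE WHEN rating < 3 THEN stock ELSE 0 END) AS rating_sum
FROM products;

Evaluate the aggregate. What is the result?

sku=F74: ✗
sku=F59: ✗
sku=F14: ✗
sku=F33: ✓ → 225
sku=F39: ✗
sku=F43: ✗
sku=F89: ✗
sku=F97: ✓ → 490
sku=F65: ✓ → 223
sku=F95: ✓ → 250
sku=F78: ✗
sku=F88: ✗
sku=F80: ✓ → 477
rating_sum = 225 + 490 + 223 + 250 + 477 = 1665

1665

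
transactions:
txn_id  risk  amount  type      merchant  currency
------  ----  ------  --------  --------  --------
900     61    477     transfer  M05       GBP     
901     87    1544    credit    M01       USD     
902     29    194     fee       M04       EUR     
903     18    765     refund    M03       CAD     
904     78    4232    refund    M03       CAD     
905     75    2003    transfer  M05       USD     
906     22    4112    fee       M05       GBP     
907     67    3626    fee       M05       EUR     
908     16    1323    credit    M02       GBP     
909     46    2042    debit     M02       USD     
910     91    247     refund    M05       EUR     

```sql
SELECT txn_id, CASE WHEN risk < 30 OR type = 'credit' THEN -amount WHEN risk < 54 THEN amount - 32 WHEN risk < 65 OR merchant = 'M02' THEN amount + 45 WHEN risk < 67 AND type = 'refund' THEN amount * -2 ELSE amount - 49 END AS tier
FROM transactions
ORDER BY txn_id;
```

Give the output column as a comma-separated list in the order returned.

522, -1544, -194, -765, 4183, 1954, -4112, 3577, -1323, 2010, 198

txn_id=900: risk < 65 OR merchant = 'M02' → 522
txn_id=901: risk < 30 OR type = 'credit' → -1544
txn_id=902: risk < 30 OR type = 'credit' → -194
txn_id=903: risk < 30 OR type = 'credit' → -765
txn_id=904: ELSE → 4183
txn_id=905: ELSE → 1954
txn_id=906: risk < 30 OR type = 'credit' → -4112
txn_id=907: ELSE → 3577
txn_id=908: risk < 30 OR type = 'credit' → -1323
txn_id=909: risk < 54 → 2010
txn_id=910: ELSE → 198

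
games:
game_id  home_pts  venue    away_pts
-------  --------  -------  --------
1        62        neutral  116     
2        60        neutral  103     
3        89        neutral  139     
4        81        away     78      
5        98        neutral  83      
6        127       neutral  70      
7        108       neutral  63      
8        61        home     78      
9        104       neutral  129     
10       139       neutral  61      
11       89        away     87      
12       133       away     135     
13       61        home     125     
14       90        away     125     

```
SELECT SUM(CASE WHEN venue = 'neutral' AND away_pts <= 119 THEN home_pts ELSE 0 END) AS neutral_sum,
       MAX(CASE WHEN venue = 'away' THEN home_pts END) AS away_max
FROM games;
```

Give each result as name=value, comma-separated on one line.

neutral_sum=594, away_max=133

[neutral_sum: venue = 'neutral' AND away_pts <= 119]
game_id=1: ✓ → 62
game_id=2: ✓ → 60
game_id=3: ✗
game_id=4: ✗
game_id=5: ✓ → 98
game_id=6: ✓ → 127
game_id=7: ✓ → 108
game_id=8: ✗
game_id=9: ✗
game_id=10: ✓ → 139
game_id=11: ✗
game_id=12: ✗
game_id=13: ✗
game_id=14: ✗
neutral_sum = 62 + 60 + 98 + 127 + 108 + 139 = 594
—
[away_max: venue = 'away']
game_id=1: ✗
game_id=2: ✗
game_id=3: ✗
game_id=4: ✓ → 81
game_id=5: ✗
game_id=6: ✗
game_id=7: ✗
game_id=8: ✗
game_id=9: ✗
game_id=10: ✗
game_id=11: ✓ → 89
game_id=12: ✓ → 133
game_id=13: ✗
game_id=14: ✓ → 90
away_max = MAX(81, 89, 133, 90) = 133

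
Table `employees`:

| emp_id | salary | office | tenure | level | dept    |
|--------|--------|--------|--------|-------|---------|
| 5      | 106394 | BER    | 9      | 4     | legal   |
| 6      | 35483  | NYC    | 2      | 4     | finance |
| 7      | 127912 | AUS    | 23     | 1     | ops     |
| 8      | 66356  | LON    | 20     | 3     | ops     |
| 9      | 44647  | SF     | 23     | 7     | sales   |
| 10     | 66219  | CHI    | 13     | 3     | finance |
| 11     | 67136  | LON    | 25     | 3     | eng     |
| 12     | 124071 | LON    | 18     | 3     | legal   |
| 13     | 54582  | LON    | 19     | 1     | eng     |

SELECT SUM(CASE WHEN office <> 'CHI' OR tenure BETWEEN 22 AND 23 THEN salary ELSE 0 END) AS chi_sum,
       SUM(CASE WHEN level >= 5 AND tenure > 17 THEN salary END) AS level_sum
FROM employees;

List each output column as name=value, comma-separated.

chi_sum=626581, level_sum=44647

[chi_sum: office <> 'CHI' OR tenure BETWEEN 22 AND 23]
emp_id=5: ✓ → 106394
emp_id=6: ✓ → 35483
emp_id=7: ✓ → 127912
emp_id=8: ✓ → 66356
emp_id=9: ✓ → 44647
emp_id=10: ✗
emp_id=11: ✓ → 67136
emp_id=12: ✓ → 124071
emp_id=13: ✓ → 54582
chi_sum = 106394 + 35483 + 127912 + 66356 + 44647 + 67136 + 124071 + 54582 = 626581
—
[level_sum: level >= 5 AND tenure > 17]
emp_id=5: ✗
emp_id=6: ✗
emp_id=7: ✗
emp_id=8: ✗
emp_id=9: ✓ → 44647
emp_id=10: ✗
emp_id=11: ✗
emp_id=12: ✗
emp_id=13: ✗
level_sum = 44647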